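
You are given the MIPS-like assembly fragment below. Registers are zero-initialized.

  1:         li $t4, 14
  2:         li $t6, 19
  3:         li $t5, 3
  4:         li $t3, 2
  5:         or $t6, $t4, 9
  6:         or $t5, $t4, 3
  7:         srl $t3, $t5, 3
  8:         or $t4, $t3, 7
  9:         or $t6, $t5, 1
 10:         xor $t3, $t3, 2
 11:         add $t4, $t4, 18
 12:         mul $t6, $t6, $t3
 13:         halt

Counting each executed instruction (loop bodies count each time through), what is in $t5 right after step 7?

15

$t4=14
$t6=19
$t5=3
$t3=2
$t6=14|9=15
$t5=14|3=15
$t3=15>>3=1
After step 7: $t5 = 15.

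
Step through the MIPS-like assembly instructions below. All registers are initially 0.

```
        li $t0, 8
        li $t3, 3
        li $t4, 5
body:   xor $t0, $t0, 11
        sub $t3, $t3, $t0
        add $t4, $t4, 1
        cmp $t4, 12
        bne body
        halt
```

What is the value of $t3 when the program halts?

-33

$t0=8
$t3=3
$t4=5
$t0=8^11=3
$t3=3-3=0
$t4=5+1=6
cmp $t4, 12  (cmp 6,12)
bne body: taken
$t0=3^11=8
$t3=0-8=-8
$t4=6+1=7
cmp $t4, 12  (cmp 7,12)
bne body: taken
$t0=8^11=3
$t3=(-8)-3=-11
$t4=7+1=8
cmp $t4, 12  (cmp 8,12)
bne body: taken
$t0=3^11=8
$t3=(-11)-8=-19
$t4=8+1=9
cmp $t4, 12  (cmp 9,12)
bne body: taken
$t0=8^11=3
$t3=(-19)-3=-22
$t4=9+1=10
cmp $t4, 12  (cmp 10,12)
bne body: taken
$t0=3^11=8
$t3=(-22)-8=-30
$t4=10+1=11
cmp $t4, 12  (cmp 11,12)
bne body: taken
$t0=8^11=3
$t3=(-30)-3=-33
$t4=11+1=12
cmp $t4, 12  (cmp 12,12)
bne body: not taken
halt.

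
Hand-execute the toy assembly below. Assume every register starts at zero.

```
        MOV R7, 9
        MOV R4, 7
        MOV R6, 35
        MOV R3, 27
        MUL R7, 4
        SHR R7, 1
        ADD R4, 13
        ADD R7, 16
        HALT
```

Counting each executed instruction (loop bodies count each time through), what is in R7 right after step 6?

18

R7=9
R4=7
R6=35
R3=27
R7=9*4=36
R7=36>>1=18
After step 6: R7 = 18.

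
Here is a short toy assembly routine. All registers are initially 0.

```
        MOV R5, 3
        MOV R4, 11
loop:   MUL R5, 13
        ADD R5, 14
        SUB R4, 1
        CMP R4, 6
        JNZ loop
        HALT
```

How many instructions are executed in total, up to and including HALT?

after MOV R5, 3: R5=3
after MOV R4, 11: R4=11
after MUL R5, 13: R5=3*13=39
after ADD R5, 14: R5=39+14=53
after SUB R4, 1: R4=11-1=10
CMP R4, 6  (cmp 10,6)
JNZ loop: taken
after MUL R5, 13: R5=53*13=689
after ADD R5, 14: R5=689+14=703
after SUB R4, 1: R4=10-1=9
CMP R4, 6  (cmp 9,6)
JNZ loop: taken
after MUL R5, 13: R5=703*13=9139
after ADD R5, 14: R5=9139+14=9153
after SUB R4, 1: R4=9-1=8
CMP R4, 6  (cmp 8,6)
JNZ loop: taken
after MUL R5, 13: R5=9153*13=118989
after ADD R5, 14: R5=118989+14=119003
after SUB R4, 1: R4=8-1=7
CMP R4, 6  (cmp 7,6)
JNZ loop: taken
after MUL R5, 13: R5=119003*13=1547039
after ADD R5, 14: R5=1547039+14=1547053
after SUB R4, 1: R4=7-1=6
CMP R4, 6  (cmp 6,6)
JNZ loop: not taken
halt.
Total executed instructions: 28.

28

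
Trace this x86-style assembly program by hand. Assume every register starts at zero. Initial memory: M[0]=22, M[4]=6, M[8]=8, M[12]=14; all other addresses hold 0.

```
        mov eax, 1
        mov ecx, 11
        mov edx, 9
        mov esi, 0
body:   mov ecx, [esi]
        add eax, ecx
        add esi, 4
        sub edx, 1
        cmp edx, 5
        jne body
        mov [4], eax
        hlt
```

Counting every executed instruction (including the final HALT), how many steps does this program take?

mov eax, 1 → eax=1
mov ecx, 11 → ecx=11
mov edx, 9 → edx=9
mov esi, 0 → esi=0
mov ecx, [esi] → ecx=M[0]=22
add eax, ecx → eax=1+22=23
add esi, 4 → esi=0+4=4
sub edx, 1 → edx=9-1=8
cmp edx, 5  (cmp 8,5)
jne body: taken
mov ecx, [esi] → ecx=M[4]=6
add eax, ecx → eax=23+6=29
add esi, 4 → esi=4+4=8
sub edx, 1 → edx=8-1=7
cmp edx, 5  (cmp 7,5)
jne body: taken
mov ecx, [esi] → ecx=M[8]=8
add eax, ecx → eax=29+8=37
add esi, 4 → esi=8+4=12
sub edx, 1 → edx=7-1=6
cmp edx, 5  (cmp 6,5)
jne body: taken
mov ecx, [esi] → ecx=M[12]=14
add eax, ecx → eax=37+14=51
add esi, 4 → esi=12+4=16
sub edx, 1 → edx=6-1=5
cmp edx, 5  (cmp 5,5)
jne body: not taken
mov [4], eax → M[4]=51
halt.
Total executed instructions: 30.

30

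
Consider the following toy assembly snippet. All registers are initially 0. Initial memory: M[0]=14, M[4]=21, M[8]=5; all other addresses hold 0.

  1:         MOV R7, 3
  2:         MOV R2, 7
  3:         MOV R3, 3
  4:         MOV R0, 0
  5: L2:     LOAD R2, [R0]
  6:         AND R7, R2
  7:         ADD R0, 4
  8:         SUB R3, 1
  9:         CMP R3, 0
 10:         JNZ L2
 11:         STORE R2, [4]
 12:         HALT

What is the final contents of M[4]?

5

after MOV R7, 3: R7=3
after MOV R2, 7: R2=7
after MOV R3, 3: R3=3
after MOV R0, 0: R0=0
after LOAD R2, [R0]: R2=M[0]=14
after AND R7, R2: R7=3&14=2
after ADD R0, 4: R0=0+4=4
after SUB R3, 1: R3=3-1=2
CMP R3, 0  (cmp 2,0)
JNZ L2: taken
after LOAD R2, [R0]: R2=M[4]=21
after AND R7, R2: R7=2&21=0
after ADD R0, 4: R0=4+4=8
after SUB R3, 1: R3=2-1=1
CMP R3, 0  (cmp 1,0)
JNZ L2: taken
after LOAD R2, [R0]: R2=M[8]=5
after AND R7, R2: R7=0&5=0
after ADD R0, 4: R0=8+4=12
after SUB R3, 1: R3=1-1=0
CMP R3, 0  (cmp 0,0)
JNZ L2: not taken
STORE R2, [4] → M[4]=5
halt.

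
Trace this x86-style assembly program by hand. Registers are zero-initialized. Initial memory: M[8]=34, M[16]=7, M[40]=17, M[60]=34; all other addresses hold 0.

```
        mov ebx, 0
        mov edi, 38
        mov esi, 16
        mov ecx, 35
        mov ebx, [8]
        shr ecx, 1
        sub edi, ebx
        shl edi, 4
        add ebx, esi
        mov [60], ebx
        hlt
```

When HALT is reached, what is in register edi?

64

mov ebx, 0 → ebx=0
mov edi, 38 → edi=38
mov esi, 16 → esi=16
mov ecx, 35 → ecx=35
mov ebx, [8] → ebx=M[8]=34
shr ecx, 1 → ecx=35>>1=17
sub edi, ebx → edi=38-34=4
shl edi, 4 → edi=4<<4=64
add ebx, esi → ebx=34+16=50
mov [60], ebx → M[60]=50
halt.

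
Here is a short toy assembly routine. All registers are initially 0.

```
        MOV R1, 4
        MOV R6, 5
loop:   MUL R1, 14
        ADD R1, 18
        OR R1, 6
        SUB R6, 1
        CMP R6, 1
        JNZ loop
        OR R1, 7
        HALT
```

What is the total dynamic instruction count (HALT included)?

28

after MOV R1, 4: R1=4
after MOV R6, 5: R6=5
after MUL R1, 14: R1=4*14=56
after ADD R1, 18: R1=56+18=74
after OR R1, 6: R1=74|6=78
after SUB R6, 1: R6=5-1=4
CMP R6, 1  (cmp 4,1)
JNZ loop: taken
after MUL R1, 14: R1=78*14=1092
after ADD R1, 18: R1=1092+18=1110
after OR R1, 6: R1=1110|6=1110
after SUB R6, 1: R6=4-1=3
CMP R6, 1  (cmp 3,1)
JNZ loop: taken
after MUL R1, 14: R1=1110*14=15540
after ADD R1, 18: R1=15540+18=15558
after OR R1, 6: R1=15558|6=15558
after SUB R6, 1: R6=3-1=2
CMP R6, 1  (cmp 2,1)
JNZ loop: taken
after MUL R1, 14: R1=15558*14=217812
after ADD R1, 18: R1=217812+18=217830
after OR R1, 6: R1=217830|6=217830
after SUB R6, 1: R6=2-1=1
CMP R6, 1  (cmp 1,1)
JNZ loop: not taken
after OR R1, 7: R1=217830|7=217831
halt.
Total executed instructions: 28.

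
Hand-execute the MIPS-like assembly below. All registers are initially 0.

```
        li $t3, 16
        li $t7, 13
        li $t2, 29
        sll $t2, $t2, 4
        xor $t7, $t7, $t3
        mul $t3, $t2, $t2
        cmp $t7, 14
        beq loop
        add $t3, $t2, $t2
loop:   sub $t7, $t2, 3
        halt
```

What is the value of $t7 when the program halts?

after li $t3, 16: $t3=16
after li $t7, 13: $t7=13
after li $t2, 29: $t2=29
after sll $t2, $t2, 4: $t2=29<<4=464
after xor $t7, $t7, $t3: $t7=13^16=29
after mul $t3, $t2, $t2: $t3=464*464=215296
cmp $t7, 14  (cmp 29,14)
beq loop: not taken
after add $t3, $t2, $t2: $t3=464+464=928
after sub $t7, $t2, 3: $t7=464-3=461
halt.

461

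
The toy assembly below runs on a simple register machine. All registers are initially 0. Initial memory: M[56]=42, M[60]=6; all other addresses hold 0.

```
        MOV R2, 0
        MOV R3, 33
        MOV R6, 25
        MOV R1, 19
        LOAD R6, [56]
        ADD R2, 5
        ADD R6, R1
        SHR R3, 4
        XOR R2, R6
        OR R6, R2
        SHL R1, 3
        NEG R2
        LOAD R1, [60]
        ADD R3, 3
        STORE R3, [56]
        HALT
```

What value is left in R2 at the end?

-56

MOV R2, 0 → R2=0
MOV R3, 33 → R3=33
MOV R6, 25 → R6=25
MOV R1, 19 → R1=19
LOAD R6, [56] → R6=M[56]=42
ADD R2, 5 → R2=0+5=5
ADD R6, R1 → R6=42+19=61
SHR R3, 4 → R3=33>>4=2
XOR R2, R6 → R2=5^61=56
OR R6, R2 → R6=61|56=61
SHL R1, 3 → R1=19<<3=152
NEG R2 → R2=-(56)=-56
LOAD R1, [60] → R1=M[60]=6
ADD R3, 3 → R3=2+3=5
STORE R3, [56] → M[56]=5
halt.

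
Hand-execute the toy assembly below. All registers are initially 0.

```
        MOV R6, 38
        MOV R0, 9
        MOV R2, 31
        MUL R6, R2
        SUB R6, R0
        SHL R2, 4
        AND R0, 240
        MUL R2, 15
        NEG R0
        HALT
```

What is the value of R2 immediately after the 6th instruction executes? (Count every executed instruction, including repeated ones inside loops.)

496

after MOV R6, 38: R6=38
after MOV R0, 9: R0=9
after MOV R2, 31: R2=31
after MUL R6, R2: R6=38*31=1178
after SUB R6, R0: R6=1178-9=1169
after SHL R2, 4: R2=31<<4=496
After step 6: R2 = 496.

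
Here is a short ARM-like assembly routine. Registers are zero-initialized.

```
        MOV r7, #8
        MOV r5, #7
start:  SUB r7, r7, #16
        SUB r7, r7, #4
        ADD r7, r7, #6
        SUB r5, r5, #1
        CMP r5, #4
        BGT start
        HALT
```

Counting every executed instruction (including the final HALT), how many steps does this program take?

r7=8
r5=7
r7=8-16=-8
r7=(-8)-4=-12
r7=(-12)+6=-6
r5=7-1=6
CMP r5, #4  (cmp 6,4)
BGT start: taken
r7=(-6)-16=-22
r7=(-22)-4=-26
r7=(-26)+6=-20
r5=6-1=5
CMP r5, #4  (cmp 5,4)
BGT start: taken
r7=(-20)-16=-36
r7=(-36)-4=-40
r7=(-40)+6=-34
r5=5-1=4
CMP r5, #4  (cmp 4,4)
BGT start: not taken
halt.
Total executed instructions: 21.

21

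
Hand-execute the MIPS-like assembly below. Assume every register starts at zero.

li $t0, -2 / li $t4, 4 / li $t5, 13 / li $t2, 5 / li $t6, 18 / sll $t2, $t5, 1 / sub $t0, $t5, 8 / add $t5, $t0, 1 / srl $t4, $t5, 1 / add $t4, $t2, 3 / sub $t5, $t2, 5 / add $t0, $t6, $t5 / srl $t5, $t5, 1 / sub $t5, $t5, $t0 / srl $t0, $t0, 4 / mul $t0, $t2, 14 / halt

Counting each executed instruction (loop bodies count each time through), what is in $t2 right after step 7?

after li $t0, -2: $t0=-2
after li $t4, 4: $t4=4
after li $t5, 13: $t5=13
after li $t2, 5: $t2=5
after li $t6, 18: $t6=18
after sll $t2, $t5, 1: $t2=13<<1=26
after sub $t0, $t5, 8: $t0=13-8=5
After step 7: $t2 = 26.

26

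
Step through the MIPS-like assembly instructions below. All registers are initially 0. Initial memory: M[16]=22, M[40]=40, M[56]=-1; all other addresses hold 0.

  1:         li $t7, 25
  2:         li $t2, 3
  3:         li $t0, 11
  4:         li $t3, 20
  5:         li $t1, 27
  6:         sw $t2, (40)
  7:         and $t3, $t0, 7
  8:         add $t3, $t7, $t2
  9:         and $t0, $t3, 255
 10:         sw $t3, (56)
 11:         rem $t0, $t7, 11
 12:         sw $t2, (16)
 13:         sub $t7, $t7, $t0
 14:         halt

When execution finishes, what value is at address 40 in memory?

3

li $t7, 25 → $t7=25
li $t2, 3 → $t2=3
li $t0, 11 → $t0=11
li $t3, 20 → $t3=20
li $t1, 27 → $t1=27
sw $t2, (40) → M[40]=3
and $t3, $t0, 7 → $t3=11&7=3
add $t3, $t7, $t2 → $t3=25+3=28
and $t0, $t3, 255 → $t0=28&255=28
sw $t3, (56) → M[56]=28
rem $t0, $t7, 11 → $t0=25%11=3
sw $t2, (16) → M[16]=3
sub $t7, $t7, $t0 → $t7=25-3=22
halt.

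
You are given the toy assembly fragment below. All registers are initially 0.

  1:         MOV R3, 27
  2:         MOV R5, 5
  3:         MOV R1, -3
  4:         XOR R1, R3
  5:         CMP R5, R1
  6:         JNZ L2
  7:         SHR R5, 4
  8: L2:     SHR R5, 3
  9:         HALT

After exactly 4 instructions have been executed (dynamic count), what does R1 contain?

-26

MOV R3, 27 → R3=27
MOV R5, 5 → R5=5
MOV R1, -3 → R1=-3
XOR R1, R3 → R1=(-3)^27=-26
After step 4: R1 = -26.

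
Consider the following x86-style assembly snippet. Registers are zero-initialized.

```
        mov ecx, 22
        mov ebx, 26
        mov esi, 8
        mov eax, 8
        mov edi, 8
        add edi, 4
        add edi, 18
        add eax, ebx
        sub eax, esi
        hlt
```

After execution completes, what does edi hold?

mov ecx, 22 → ecx=22
mov ebx, 26 → ebx=26
mov esi, 8 → esi=8
mov eax, 8 → eax=8
mov edi, 8 → edi=8
add edi, 4 → edi=8+4=12
add edi, 18 → edi=12+18=30
add eax, ebx → eax=8+26=34
sub eax, esi → eax=34-8=26
halt.

30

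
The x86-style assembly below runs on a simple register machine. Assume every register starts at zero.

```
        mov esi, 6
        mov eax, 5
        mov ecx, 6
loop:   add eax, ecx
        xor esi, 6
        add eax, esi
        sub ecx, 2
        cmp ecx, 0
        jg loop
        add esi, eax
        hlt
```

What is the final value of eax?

after mov esi, 6: esi=6
after mov eax, 5: eax=5
after mov ecx, 6: ecx=6
after add eax, ecx: eax=5+6=11
after xor esi, 6: esi=6^6=0
after add eax, esi: eax=11+0=11
after sub ecx, 2: ecx=6-2=4
cmp ecx, 0  (cmp 4,0)
jg loop: taken
after add eax, ecx: eax=11+4=15
after xor esi, 6: esi=0^6=6
after add eax, esi: eax=15+6=21
after sub ecx, 2: ecx=4-2=2
cmp ecx, 0  (cmp 2,0)
jg loop: taken
after add eax, ecx: eax=21+2=23
after xor esi, 6: esi=6^6=0
after add eax, esi: eax=23+0=23
after sub ecx, 2: ecx=2-2=0
cmp ecx, 0  (cmp 0,0)
jg loop: not taken
after add esi, eax: esi=0+23=23
halt.

23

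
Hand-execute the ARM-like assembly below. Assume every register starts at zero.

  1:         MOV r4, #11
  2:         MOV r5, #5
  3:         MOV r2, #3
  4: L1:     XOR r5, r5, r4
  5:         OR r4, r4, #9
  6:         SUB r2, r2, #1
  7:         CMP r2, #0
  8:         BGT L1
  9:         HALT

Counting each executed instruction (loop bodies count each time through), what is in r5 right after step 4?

14

after MOV r4, #11: r4=11
after MOV r5, #5: r5=5
after MOV r2, #3: r2=3
after XOR r5, r5, r4: r5=5^11=14
After step 4: r5 = 14.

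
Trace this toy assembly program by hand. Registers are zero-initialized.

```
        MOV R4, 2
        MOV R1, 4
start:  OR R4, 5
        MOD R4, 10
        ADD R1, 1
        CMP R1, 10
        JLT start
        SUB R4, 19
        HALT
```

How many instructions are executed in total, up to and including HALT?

after MOV R4, 2: R4=2
after MOV R1, 4: R1=4
after OR R4, 5: R4=2|5=7
after MOD R4, 10: R4=7%10=7
after ADD R1, 1: R1=4+1=5
CMP R1, 10  (cmp 5,10)
JLT start: taken
after OR R4, 5: R4=7|5=7
after MOD R4, 10: R4=7%10=7
after ADD R1, 1: R1=5+1=6
CMP R1, 10  (cmp 6,10)
JLT start: taken
after OR R4, 5: R4=7|5=7
after MOD R4, 10: R4=7%10=7
after ADD R1, 1: R1=6+1=7
CMP R1, 10  (cmp 7,10)
JLT start: taken
after OR R4, 5: R4=7|5=7
after MOD R4, 10: R4=7%10=7
after ADD R1, 1: R1=7+1=8
CMP R1, 10  (cmp 8,10)
JLT start: taken
after OR R4, 5: R4=7|5=7
after MOD R4, 10: R4=7%10=7
after ADD R1, 1: R1=8+1=9
CMP R1, 10  (cmp 9,10)
JLT start: taken
after OR R4, 5: R4=7|5=7
after MOD R4, 10: R4=7%10=7
after ADD R1, 1: R1=9+1=10
CMP R1, 10  (cmp 10,10)
JLT start: not taken
after SUB R4, 19: R4=7-19=-12
halt.
Total executed instructions: 34.

34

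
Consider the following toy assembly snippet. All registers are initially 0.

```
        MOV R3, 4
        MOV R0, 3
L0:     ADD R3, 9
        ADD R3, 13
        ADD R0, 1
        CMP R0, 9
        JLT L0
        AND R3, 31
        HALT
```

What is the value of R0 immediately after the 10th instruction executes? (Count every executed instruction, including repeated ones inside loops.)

5

after MOV R3, 4: R3=4
after MOV R0, 3: R0=3
after ADD R3, 9: R3=4+9=13
after ADD R3, 13: R3=13+13=26
after ADD R0, 1: R0=3+1=4
CMP R0, 9  (cmp 4,9)
JLT L0: taken
after ADD R3, 9: R3=26+9=35
after ADD R3, 13: R3=35+13=48
after ADD R0, 1: R0=4+1=5
After step 10: R0 = 5.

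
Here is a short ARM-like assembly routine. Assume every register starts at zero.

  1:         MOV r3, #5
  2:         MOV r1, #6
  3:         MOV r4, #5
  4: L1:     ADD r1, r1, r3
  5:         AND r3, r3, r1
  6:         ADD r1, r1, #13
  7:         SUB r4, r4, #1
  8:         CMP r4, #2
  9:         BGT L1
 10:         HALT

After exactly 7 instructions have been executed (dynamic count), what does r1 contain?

r3=5
r1=6
r4=5
r1=6+5=11
r3=5&11=1
r1=11+13=24
r4=5-1=4
After step 7: r1 = 24.

24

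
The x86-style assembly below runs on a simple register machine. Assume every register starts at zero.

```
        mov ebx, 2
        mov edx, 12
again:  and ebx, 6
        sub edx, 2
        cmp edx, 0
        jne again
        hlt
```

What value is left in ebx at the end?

2

mov ebx, 2 → ebx=2
mov edx, 12 → edx=12
and ebx, 6 → ebx=2&6=2
sub edx, 2 → edx=12-2=10
cmp edx, 0  (cmp 10,0)
jne again: taken
and ebx, 6 → ebx=2&6=2
sub edx, 2 → edx=10-2=8
cmp edx, 0  (cmp 8,0)
jne again: taken
and ebx, 6 → ebx=2&6=2
sub edx, 2 → edx=8-2=6
cmp edx, 0  (cmp 6,0)
jne again: taken
and ebx, 6 → ebx=2&6=2
sub edx, 2 → edx=6-2=4
cmp edx, 0  (cmp 4,0)
jne again: taken
and ebx, 6 → ebx=2&6=2
sub edx, 2 → edx=4-2=2
cmp edx, 0  (cmp 2,0)
jne again: taken
and ebx, 6 → ebx=2&6=2
sub edx, 2 → edx=2-2=0
cmp edx, 0  (cmp 0,0)
jne again: not taken
halt.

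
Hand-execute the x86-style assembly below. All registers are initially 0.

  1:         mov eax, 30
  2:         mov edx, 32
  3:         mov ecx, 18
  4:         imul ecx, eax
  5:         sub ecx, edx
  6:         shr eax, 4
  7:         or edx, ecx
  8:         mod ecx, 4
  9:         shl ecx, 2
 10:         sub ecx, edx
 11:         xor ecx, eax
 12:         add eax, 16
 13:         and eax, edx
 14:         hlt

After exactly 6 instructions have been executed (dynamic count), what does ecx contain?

508

eax=30
edx=32
ecx=18
ecx=18*30=540
ecx=540-32=508
eax=30>>4=1
After step 6: ecx = 508.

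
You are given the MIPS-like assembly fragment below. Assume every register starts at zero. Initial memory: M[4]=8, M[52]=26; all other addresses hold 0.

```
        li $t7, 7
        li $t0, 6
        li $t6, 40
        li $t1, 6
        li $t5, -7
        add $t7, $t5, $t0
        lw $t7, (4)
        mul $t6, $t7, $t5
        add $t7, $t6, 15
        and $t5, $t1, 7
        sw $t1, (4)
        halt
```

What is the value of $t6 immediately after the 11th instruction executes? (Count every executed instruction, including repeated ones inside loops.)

-56

$t7=7
$t0=6
$t6=40
$t1=6
$t5=-7
$t7=(-7)+6=-1
$t7=M[4]=8
$t6=8*(-7)=-56
$t7=(-56)+15=-41
$t5=6&7=6
sw $t1, (4) → M[4]=6
After step 11: $t6 = -56.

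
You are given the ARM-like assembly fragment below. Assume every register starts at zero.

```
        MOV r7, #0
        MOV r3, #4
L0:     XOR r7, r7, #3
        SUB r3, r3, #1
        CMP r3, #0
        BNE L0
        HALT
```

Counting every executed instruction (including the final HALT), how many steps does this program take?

19

MOV r7, #0 → r7=0
MOV r3, #4 → r3=4
XOR r7, r7, #3 → r7=0^3=3
SUB r3, r3, #1 → r3=4-1=3
CMP r3, #0  (cmp 3,0)
BNE L0: taken
XOR r7, r7, #3 → r7=3^3=0
SUB r3, r3, #1 → r3=3-1=2
CMP r3, #0  (cmp 2,0)
BNE L0: taken
XOR r7, r7, #3 → r7=0^3=3
SUB r3, r3, #1 → r3=2-1=1
CMP r3, #0  (cmp 1,0)
BNE L0: taken
XOR r7, r7, #3 → r7=3^3=0
SUB r3, r3, #1 → r3=1-1=0
CMP r3, #0  (cmp 0,0)
BNE L0: not taken
halt.
Total executed instructions: 19.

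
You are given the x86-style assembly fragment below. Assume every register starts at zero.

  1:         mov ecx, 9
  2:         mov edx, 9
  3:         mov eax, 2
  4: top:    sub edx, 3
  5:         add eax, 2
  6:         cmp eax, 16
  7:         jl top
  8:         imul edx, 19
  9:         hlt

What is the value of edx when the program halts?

ecx=9
edx=9
eax=2
edx=9-3=6
eax=2+2=4
cmp eax, 16  (cmp 4,16)
jl top: taken
edx=6-3=3
eax=4+2=6
cmp eax, 16  (cmp 6,16)
jl top: taken
edx=3-3=0
eax=6+2=8
cmp eax, 16  (cmp 8,16)
jl top: taken
edx=0-3=-3
eax=8+2=10
cmp eax, 16  (cmp 10,16)
jl top: taken
edx=(-3)-3=-6
eax=10+2=12
cmp eax, 16  (cmp 12,16)
jl top: taken
edx=(-6)-3=-9
eax=12+2=14
cmp eax, 16  (cmp 14,16)
jl top: taken
edx=(-9)-3=-12
eax=14+2=16
cmp eax, 16  (cmp 16,16)
jl top: not taken
edx=(-12)*19=-228
halt.

-228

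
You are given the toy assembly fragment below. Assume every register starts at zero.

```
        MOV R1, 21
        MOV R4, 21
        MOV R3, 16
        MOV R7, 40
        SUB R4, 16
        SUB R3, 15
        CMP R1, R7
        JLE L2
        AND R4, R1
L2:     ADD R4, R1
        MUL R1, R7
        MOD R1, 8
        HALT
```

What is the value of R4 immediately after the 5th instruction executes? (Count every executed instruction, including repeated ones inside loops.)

5

after MOV R1, 21: R1=21
after MOV R4, 21: R4=21
after MOV R3, 16: R3=16
after MOV R7, 40: R7=40
after SUB R4, 16: R4=21-16=5
After step 5: R4 = 5.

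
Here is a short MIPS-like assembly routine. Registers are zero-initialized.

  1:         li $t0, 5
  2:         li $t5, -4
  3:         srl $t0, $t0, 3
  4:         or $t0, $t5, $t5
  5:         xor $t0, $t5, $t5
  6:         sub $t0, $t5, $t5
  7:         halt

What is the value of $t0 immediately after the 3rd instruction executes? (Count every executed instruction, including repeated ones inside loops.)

after li $t0, 5: $t0=5
after li $t5, -4: $t5=-4
after srl $t0, $t0, 3: $t0=5>>3=0
After step 3: $t0 = 0.

0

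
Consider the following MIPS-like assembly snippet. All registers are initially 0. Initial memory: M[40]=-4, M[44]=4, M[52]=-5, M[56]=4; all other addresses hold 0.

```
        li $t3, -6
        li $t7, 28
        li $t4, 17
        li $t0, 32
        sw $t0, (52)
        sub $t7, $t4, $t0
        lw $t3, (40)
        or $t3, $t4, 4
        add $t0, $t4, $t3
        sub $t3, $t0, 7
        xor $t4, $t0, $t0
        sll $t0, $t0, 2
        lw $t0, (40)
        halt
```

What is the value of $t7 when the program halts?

-15

$t3=-6
$t7=28
$t4=17
$t0=32
sw $t0, (52) → M[52]=32
$t7=17-32=-15
$t3=M[40]=-4
$t3=17|4=21
$t0=17+21=38
$t3=38-7=31
$t4=38^38=0
$t0=38<<2=152
$t0=M[40]=-4
halt.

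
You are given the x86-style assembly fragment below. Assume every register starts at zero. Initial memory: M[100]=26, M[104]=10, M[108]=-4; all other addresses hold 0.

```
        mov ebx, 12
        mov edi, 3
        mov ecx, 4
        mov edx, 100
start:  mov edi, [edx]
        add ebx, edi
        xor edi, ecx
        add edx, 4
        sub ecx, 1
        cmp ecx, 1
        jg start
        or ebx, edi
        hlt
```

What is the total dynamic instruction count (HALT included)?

ebx=12
edi=3
ecx=4
edx=100
edi=M[100]=26
ebx=12+26=38
edi=26^4=30
edx=100+4=104
ecx=4-1=3
cmp ecx, 1  (cmp 3,1)
jg start: taken
edi=M[104]=10
ebx=38+10=48
edi=10^3=9
edx=104+4=108
ecx=3-1=2
cmp ecx, 1  (cmp 2,1)
jg start: taken
edi=M[108]=-4
ebx=48+(-4)=44
edi=(-4)^2=-2
edx=108+4=112
ecx=2-1=1
cmp ecx, 1  (cmp 1,1)
jg start: not taken
ebx=44|(-2)=-2
halt.
Total executed instructions: 27.

27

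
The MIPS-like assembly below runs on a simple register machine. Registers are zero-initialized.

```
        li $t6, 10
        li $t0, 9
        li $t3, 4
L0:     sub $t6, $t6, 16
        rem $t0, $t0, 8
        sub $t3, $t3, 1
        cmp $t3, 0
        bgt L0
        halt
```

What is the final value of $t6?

li $t6, 10 → $t6=10
li $t0, 9 → $t0=9
li $t3, 4 → $t3=4
sub $t6, $t6, 16 → $t6=10-16=-6
rem $t0, $t0, 8 → $t0=9%8=1
sub $t3, $t3, 1 → $t3=4-1=3
cmp $t3, 0  (cmp 3,0)
bgt L0: taken
sub $t6, $t6, 16 → $t6=(-6)-16=-22
rem $t0, $t0, 8 → $t0=1%8=1
sub $t3, $t3, 1 → $t3=3-1=2
cmp $t3, 0  (cmp 2,0)
bgt L0: taken
sub $t6, $t6, 16 → $t6=(-22)-16=-38
rem $t0, $t0, 8 → $t0=1%8=1
sub $t3, $t3, 1 → $t3=2-1=1
cmp $t3, 0  (cmp 1,0)
bgt L0: taken
sub $t6, $t6, 16 → $t6=(-38)-16=-54
rem $t0, $t0, 8 → $t0=1%8=1
sub $t3, $t3, 1 → $t3=1-1=0
cmp $t3, 0  (cmp 0,0)
bgt L0: not taken
halt.

-54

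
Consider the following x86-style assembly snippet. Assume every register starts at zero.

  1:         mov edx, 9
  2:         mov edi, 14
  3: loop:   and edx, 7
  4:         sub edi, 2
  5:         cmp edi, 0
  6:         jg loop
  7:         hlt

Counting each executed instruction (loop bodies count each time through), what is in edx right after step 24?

mov edx, 9 → edx=9
mov edi, 14 → edi=14
and edx, 7 → edx=9&7=1
sub edi, 2 → edi=14-2=12
cmp edi, 0  (cmp 12,0)
jg loop: taken
and edx, 7 → edx=1&7=1
sub edi, 2 → edi=12-2=10
cmp edi, 0  (cmp 10,0)
jg loop: taken
and edx, 7 → edx=1&7=1
sub edi, 2 → edi=10-2=8
cmp edi, 0  (cmp 8,0)
jg loop: taken
and edx, 7 → edx=1&7=1
sub edi, 2 → edi=8-2=6
cmp edi, 0  (cmp 6,0)
jg loop: taken
and edx, 7 → edx=1&7=1
sub edi, 2 → edi=6-2=4
cmp edi, 0  (cmp 4,0)
jg loop: taken
and edx, 7 → edx=1&7=1
sub edi, 2 → edi=4-2=2
After step 24: edx = 1.

1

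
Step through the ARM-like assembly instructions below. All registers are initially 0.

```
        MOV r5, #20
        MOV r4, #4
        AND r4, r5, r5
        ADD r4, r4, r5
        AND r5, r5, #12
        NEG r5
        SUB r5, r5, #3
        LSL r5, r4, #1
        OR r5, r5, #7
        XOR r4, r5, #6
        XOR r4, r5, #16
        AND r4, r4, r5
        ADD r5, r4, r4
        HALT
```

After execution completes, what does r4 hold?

MOV r5, #20 → r5=20
MOV r4, #4 → r4=4
AND r4, r5, r5 → r4=20&20=20
ADD r4, r4, r5 → r4=20+20=40
AND r5, r5, #12 → r5=20&12=4
NEG r5 → r5=-(4)=-4
SUB r5, r5, #3 → r5=(-4)-3=-7
LSL r5, r4, #1 → r5=40<<1=80
OR r5, r5, #7 → r5=80|7=87
XOR r4, r5, #6 → r4=87^6=81
XOR r4, r5, #16 → r4=87^16=71
AND r4, r4, r5 → r4=71&87=71
ADD r5, r4, r4 → r5=71+71=142
halt.

71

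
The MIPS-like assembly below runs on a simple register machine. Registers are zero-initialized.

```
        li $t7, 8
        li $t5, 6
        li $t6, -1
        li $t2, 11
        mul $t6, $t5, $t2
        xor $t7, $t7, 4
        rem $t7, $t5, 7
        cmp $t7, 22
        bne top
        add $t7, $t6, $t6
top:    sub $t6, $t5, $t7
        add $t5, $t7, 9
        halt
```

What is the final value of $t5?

li $t7, 8 → $t7=8
li $t5, 6 → $t5=6
li $t6, -1 → $t6=-1
li $t2, 11 → $t2=11
mul $t6, $t5, $t2 → $t6=6*11=66
xor $t7, $t7, 4 → $t7=8^4=12
rem $t7, $t5, 7 → $t7=6%7=6
cmp $t7, 22  (cmp 6,22)
bne top: taken
sub $t6, $t5, $t7 → $t6=6-6=0
add $t5, $t7, 9 → $t5=6+9=15
halt.

15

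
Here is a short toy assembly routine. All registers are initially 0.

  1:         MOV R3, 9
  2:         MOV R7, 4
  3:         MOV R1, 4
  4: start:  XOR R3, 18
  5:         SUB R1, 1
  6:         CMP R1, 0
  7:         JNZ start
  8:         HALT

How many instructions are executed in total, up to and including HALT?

20

R3=9
R7=4
R1=4
R3=9^18=27
R1=4-1=3
CMP R1, 0  (cmp 3,0)
JNZ start: taken
R3=27^18=9
R1=3-1=2
CMP R1, 0  (cmp 2,0)
JNZ start: taken
R3=9^18=27
R1=2-1=1
CMP R1, 0  (cmp 1,0)
JNZ start: taken
R3=27^18=9
R1=1-1=0
CMP R1, 0  (cmp 0,0)
JNZ start: not taken
halt.
Total executed instructions: 20.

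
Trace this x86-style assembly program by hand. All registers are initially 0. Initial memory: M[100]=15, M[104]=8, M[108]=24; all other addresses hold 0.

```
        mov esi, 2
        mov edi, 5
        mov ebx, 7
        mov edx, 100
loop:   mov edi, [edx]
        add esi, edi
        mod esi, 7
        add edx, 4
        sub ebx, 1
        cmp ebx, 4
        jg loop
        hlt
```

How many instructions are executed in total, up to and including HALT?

esi=2
edi=5
ebx=7
edx=100
edi=M[100]=15
esi=2+15=17
esi=17%7=3
edx=100+4=104
ebx=7-1=6
cmp ebx, 4  (cmp 6,4)
jg loop: taken
edi=M[104]=8
esi=3+8=11
esi=11%7=4
edx=104+4=108
ebx=6-1=5
cmp ebx, 4  (cmp 5,4)
jg loop: taken
edi=M[108]=24
esi=4+24=28
esi=28%7=0
edx=108+4=112
ebx=5-1=4
cmp ebx, 4  (cmp 4,4)
jg loop: not taken
halt.
Total executed instructions: 26.

26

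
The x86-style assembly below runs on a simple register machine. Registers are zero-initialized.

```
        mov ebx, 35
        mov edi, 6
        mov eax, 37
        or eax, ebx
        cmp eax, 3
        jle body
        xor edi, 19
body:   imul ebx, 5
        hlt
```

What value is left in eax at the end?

39

mov ebx, 35 → ebx=35
mov edi, 6 → edi=6
mov eax, 37 → eax=37
or eax, ebx → eax=37|35=39
cmp eax, 3  (cmp 39,3)
jle body: not taken
xor edi, 19 → edi=6^19=21
imul ebx, 5 → ebx=35*5=175
halt.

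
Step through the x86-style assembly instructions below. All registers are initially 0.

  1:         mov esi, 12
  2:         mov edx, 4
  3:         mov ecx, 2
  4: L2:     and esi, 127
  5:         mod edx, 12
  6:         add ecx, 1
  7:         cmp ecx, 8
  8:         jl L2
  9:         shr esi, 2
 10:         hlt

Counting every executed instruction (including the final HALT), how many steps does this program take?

after mov esi, 12: esi=12
after mov edx, 4: edx=4
after mov ecx, 2: ecx=2
after and esi, 127: esi=12&127=12
after mod edx, 12: edx=4%12=4
after add ecx, 1: ecx=2+1=3
cmp ecx, 8  (cmp 3,8)
jl L2: taken
after and esi, 127: esi=12&127=12
after mod edx, 12: edx=4%12=4
after add ecx, 1: ecx=3+1=4
cmp ecx, 8  (cmp 4,8)
jl L2: taken
after and esi, 127: esi=12&127=12
after mod edx, 12: edx=4%12=4
after add ecx, 1: ecx=4+1=5
cmp ecx, 8  (cmp 5,8)
jl L2: taken
after and esi, 127: esi=12&127=12
after mod edx, 12: edx=4%12=4
after add ecx, 1: ecx=5+1=6
cmp ecx, 8  (cmp 6,8)
jl L2: taken
after and esi, 127: esi=12&127=12
after mod edx, 12: edx=4%12=4
after add ecx, 1: ecx=6+1=7
cmp ecx, 8  (cmp 7,8)
jl L2: taken
after and esi, 127: esi=12&127=12
after mod edx, 12: edx=4%12=4
after add ecx, 1: ecx=7+1=8
cmp ecx, 8  (cmp 8,8)
jl L2: not taken
after shr esi, 2: esi=12>>2=3
halt.
Total executed instructions: 35.

35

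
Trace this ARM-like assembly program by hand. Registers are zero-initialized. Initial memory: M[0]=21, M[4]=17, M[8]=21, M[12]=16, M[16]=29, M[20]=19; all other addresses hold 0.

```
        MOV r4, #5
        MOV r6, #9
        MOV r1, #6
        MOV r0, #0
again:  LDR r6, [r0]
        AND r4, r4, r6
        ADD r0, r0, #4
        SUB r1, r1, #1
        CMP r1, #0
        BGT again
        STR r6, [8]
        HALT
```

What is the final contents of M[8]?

after MOV r4, #5: r4=5
after MOV r6, #9: r6=9
after MOV r1, #6: r1=6
after MOV r0, #0: r0=0
after LDR r6, [r0]: r6=M[0]=21
after AND r4, r4, r6: r4=5&21=5
after ADD r0, r0, #4: r0=0+4=4
after SUB r1, r1, #1: r1=6-1=5
CMP r1, #0  (cmp 5,0)
BGT again: taken
after LDR r6, [r0]: r6=M[4]=17
after AND r4, r4, r6: r4=5&17=1
after ADD r0, r0, #4: r0=4+4=8
after SUB r1, r1, #1: r1=5-1=4
CMP r1, #0  (cmp 4,0)
BGT again: taken
after LDR r6, [r0]: r6=M[8]=21
after AND r4, r4, r6: r4=1&21=1
after ADD r0, r0, #4: r0=8+4=12
after SUB r1, r1, #1: r1=4-1=3
CMP r1, #0  (cmp 3,0)
BGT again: taken
after LDR r6, [r0]: r6=M[12]=16
after AND r4, r4, r6: r4=1&16=0
after ADD r0, r0, #4: r0=12+4=16
after SUB r1, r1, #1: r1=3-1=2
CMP r1, #0  (cmp 2,0)
BGT again: taken
after LDR r6, [r0]: r6=M[16]=29
after AND r4, r4, r6: r4=0&29=0
after ADD r0, r0, #4: r0=16+4=20
after SUB r1, r1, #1: r1=2-1=1
CMP r1, #0  (cmp 1,0)
BGT again: taken
after LDR r6, [r0]: r6=M[20]=19
after AND r4, r4, r6: r4=0&19=0
after ADD r0, r0, #4: r0=20+4=24
after SUB r1, r1, #1: r1=1-1=0
CMP r1, #0  (cmp 0,0)
BGT again: not taken
STR r6, [8] → M[8]=19
halt.

19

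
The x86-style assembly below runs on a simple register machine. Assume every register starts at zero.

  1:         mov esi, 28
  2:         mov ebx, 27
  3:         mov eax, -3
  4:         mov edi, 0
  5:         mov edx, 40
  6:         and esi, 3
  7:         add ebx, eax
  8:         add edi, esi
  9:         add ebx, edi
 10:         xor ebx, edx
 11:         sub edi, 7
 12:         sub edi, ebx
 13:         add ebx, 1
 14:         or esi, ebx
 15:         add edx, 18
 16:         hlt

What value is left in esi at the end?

49

esi=28
ebx=27
eax=-3
edi=0
edx=40
esi=28&3=0
ebx=27+(-3)=24
edi=0+0=0
ebx=24+0=24
ebx=24^40=48
edi=0-7=-7
edi=(-7)-48=-55
ebx=48+1=49
esi=0|49=49
edx=40+18=58
halt.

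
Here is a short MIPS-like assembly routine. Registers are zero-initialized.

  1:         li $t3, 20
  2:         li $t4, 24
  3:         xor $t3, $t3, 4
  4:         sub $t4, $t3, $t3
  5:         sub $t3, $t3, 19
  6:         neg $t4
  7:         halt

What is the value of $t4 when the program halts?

0

li $t3, 20 → $t3=20
li $t4, 24 → $t4=24
xor $t3, $t3, 4 → $t3=20^4=16
sub $t4, $t3, $t3 → $t4=16-16=0
sub $t3, $t3, 19 → $t3=16-19=-3
neg $t4 → $t4=-(0)=0
halt.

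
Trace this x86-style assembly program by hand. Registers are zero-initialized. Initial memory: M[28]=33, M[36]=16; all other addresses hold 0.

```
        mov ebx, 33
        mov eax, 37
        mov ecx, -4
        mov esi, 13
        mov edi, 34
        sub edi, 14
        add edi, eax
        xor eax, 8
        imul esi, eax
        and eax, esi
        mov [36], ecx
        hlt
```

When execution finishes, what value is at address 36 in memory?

after mov ebx, 33: ebx=33
after mov eax, 37: eax=37
after mov ecx, -4: ecx=-4
after mov esi, 13: esi=13
after mov edi, 34: edi=34
after sub edi, 14: edi=34-14=20
after add edi, eax: edi=20+37=57
after xor eax, 8: eax=37^8=45
after imul esi, eax: esi=13*45=585
after and eax, esi: eax=45&585=9
mov [36], ecx → M[36]=-4
halt.

-4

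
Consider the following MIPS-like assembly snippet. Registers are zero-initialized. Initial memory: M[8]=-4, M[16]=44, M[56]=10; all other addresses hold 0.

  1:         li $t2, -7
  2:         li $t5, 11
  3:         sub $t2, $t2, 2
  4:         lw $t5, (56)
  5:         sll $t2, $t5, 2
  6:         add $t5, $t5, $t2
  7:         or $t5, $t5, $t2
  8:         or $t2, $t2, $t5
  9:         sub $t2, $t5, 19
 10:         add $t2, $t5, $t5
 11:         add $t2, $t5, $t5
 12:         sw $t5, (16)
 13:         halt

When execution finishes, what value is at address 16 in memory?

$t2=-7
$t5=11
$t2=(-7)-2=-9
$t5=M[56]=10
$t2=10<<2=40
$t5=10+40=50
$t5=50|40=58
$t2=40|58=58
$t2=58-19=39
$t2=58+58=116
$t2=58+58=116
sw $t5, (16) → M[16]=58
halt.

58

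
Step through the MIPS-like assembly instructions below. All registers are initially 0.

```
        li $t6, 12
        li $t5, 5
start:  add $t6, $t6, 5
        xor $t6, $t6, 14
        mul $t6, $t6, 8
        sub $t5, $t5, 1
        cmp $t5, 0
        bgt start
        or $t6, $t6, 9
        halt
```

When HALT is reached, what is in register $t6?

992409

li $t6, 12 → $t6=12
li $t5, 5 → $t5=5
add $t6, $t6, 5 → $t6=12+5=17
xor $t6, $t6, 14 → $t6=17^14=31
mul $t6, $t6, 8 → $t6=31*8=248
sub $t5, $t5, 1 → $t5=5-1=4
cmp $t5, 0  (cmp 4,0)
bgt start: taken
add $t6, $t6, 5 → $t6=248+5=253
xor $t6, $t6, 14 → $t6=253^14=243
mul $t6, $t6, 8 → $t6=243*8=1944
sub $t5, $t5, 1 → $t5=4-1=3
cmp $t5, 0  (cmp 3,0)
bgt start: taken
add $t6, $t6, 5 → $t6=1944+5=1949
xor $t6, $t6, 14 → $t6=1949^14=1939
mul $t6, $t6, 8 → $t6=1939*8=15512
sub $t5, $t5, 1 → $t5=3-1=2
cmp $t5, 0  (cmp 2,0)
bgt start: taken
add $t6, $t6, 5 → $t6=15512+5=15517
xor $t6, $t6, 14 → $t6=15517^14=15507
mul $t6, $t6, 8 → $t6=15507*8=124056
sub $t5, $t5, 1 → $t5=2-1=1
cmp $t5, 0  (cmp 1,0)
bgt start: taken
add $t6, $t6, 5 → $t6=124056+5=124061
xor $t6, $t6, 14 → $t6=124061^14=124051
mul $t6, $t6, 8 → $t6=124051*8=992408
sub $t5, $t5, 1 → $t5=1-1=0
cmp $t5, 0  (cmp 0,0)
bgt start: not taken
or $t6, $t6, 9 → $t6=992408|9=992409
halt.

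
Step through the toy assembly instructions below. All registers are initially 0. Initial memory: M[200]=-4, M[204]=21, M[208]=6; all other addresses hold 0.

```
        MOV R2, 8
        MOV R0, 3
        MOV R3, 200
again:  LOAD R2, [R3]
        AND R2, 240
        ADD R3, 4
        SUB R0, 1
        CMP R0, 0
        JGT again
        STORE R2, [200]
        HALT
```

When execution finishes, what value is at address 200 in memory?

R2=8
R0=3
R3=200
R2=M[200]=-4
R2=(-4)&240=240
R3=200+4=204
R0=3-1=2
CMP R0, 0  (cmp 2,0)
JGT again: taken
R2=M[204]=21
R2=21&240=16
R3=204+4=208
R0=2-1=1
CMP R0, 0  (cmp 1,0)
JGT again: taken
R2=M[208]=6
R2=6&240=0
R3=208+4=212
R0=1-1=0
CMP R0, 0  (cmp 0,0)
JGT again: not taken
STORE R2, [200] → M[200]=0
halt.

0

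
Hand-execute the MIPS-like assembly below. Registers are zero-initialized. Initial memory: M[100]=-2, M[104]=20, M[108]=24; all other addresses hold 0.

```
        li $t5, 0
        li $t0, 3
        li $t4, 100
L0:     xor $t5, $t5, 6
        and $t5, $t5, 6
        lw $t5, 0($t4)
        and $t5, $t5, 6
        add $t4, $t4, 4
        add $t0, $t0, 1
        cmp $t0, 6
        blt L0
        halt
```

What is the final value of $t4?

li $t5, 0 → $t5=0
li $t0, 3 → $t0=3
li $t4, 100 → $t4=100
xor $t5, $t5, 6 → $t5=0^6=6
and $t5, $t5, 6 → $t5=6&6=6
lw $t5, 0($t4) → $t5=M[100]=-2
and $t5, $t5, 6 → $t5=(-2)&6=6
add $t4, $t4, 4 → $t4=100+4=104
add $t0, $t0, 1 → $t0=3+1=4
cmp $t0, 6  (cmp 4,6)
blt L0: taken
xor $t5, $t5, 6 → $t5=6^6=0
and $t5, $t5, 6 → $t5=0&6=0
lw $t5, 0($t4) → $t5=M[104]=20
and $t5, $t5, 6 → $t5=20&6=4
add $t4, $t4, 4 → $t4=104+4=108
add $t0, $t0, 1 → $t0=4+1=5
cmp $t0, 6  (cmp 5,6)
blt L0: taken
xor $t5, $t5, 6 → $t5=4^6=2
and $t5, $t5, 6 → $t5=2&6=2
lw $t5, 0($t4) → $t5=M[108]=24
and $t5, $t5, 6 → $t5=24&6=0
add $t4, $t4, 4 → $t4=108+4=112
add $t0, $t0, 1 → $t0=5+1=6
cmp $t0, 6  (cmp 6,6)
blt L0: not taken
halt.

112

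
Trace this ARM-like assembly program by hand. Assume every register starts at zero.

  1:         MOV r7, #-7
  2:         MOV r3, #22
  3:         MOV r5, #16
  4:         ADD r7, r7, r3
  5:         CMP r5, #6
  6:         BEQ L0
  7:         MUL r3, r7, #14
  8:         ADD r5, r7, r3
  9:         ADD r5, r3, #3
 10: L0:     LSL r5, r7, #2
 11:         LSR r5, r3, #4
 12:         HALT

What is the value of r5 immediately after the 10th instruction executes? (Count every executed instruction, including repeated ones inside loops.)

60

MOV r7, #-7 → r7=-7
MOV r3, #22 → r3=22
MOV r5, #16 → r5=16
ADD r7, r7, r3 → r7=(-7)+22=15
CMP r5, #6  (cmp 16,6)
BEQ L0: not taken
MUL r3, r7, #14 → r3=15*14=210
ADD r5, r7, r3 → r5=15+210=225
ADD r5, r3, #3 → r5=210+3=213
LSL r5, r7, #2 → r5=15<<2=60
After step 10: r5 = 60.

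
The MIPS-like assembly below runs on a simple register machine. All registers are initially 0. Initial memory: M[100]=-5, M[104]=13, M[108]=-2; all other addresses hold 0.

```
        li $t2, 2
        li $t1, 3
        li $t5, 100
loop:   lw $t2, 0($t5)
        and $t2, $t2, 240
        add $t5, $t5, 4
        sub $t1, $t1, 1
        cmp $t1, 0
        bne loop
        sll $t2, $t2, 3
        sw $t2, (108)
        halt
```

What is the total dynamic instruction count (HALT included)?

24

$t2=2
$t1=3
$t5=100
$t2=M[100]=-5
$t2=(-5)&240=240
$t5=100+4=104
$t1=3-1=2
cmp $t1, 0  (cmp 2,0)
bne loop: taken
$t2=M[104]=13
$t2=13&240=0
$t5=104+4=108
$t1=2-1=1
cmp $t1, 0  (cmp 1,0)
bne loop: taken
$t2=M[108]=-2
$t2=(-2)&240=240
$t5=108+4=112
$t1=1-1=0
cmp $t1, 0  (cmp 0,0)
bne loop: not taken
$t2=240<<3=1920
sw $t2, (108) → M[108]=1920
halt.
Total executed instructions: 24.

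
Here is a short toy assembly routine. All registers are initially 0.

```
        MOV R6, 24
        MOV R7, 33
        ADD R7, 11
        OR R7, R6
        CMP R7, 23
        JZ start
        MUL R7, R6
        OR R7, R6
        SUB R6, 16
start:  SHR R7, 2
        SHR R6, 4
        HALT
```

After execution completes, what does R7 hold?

after MOV R6, 24: R6=24
after MOV R7, 33: R7=33
after ADD R7, 11: R7=33+11=44
after OR R7, R6: R7=44|24=60
CMP R7, 23  (cmp 60,23)
JZ start: not taken
after MUL R7, R6: R7=60*24=1440
after OR R7, R6: R7=1440|24=1464
after SUB R6, 16: R6=24-16=8
after SHR R7, 2: R7=1464>>2=366
after SHR R6, 4: R6=8>>4=0
halt.

366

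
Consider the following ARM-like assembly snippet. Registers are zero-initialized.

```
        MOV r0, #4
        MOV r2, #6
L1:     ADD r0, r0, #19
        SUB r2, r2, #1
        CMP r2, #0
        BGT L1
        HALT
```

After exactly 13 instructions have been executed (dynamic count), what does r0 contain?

61

after MOV r0, #4: r0=4
after MOV r2, #6: r2=6
after ADD r0, r0, #19: r0=4+19=23
after SUB r2, r2, #1: r2=6-1=5
CMP r2, #0  (cmp 5,0)
BGT L1: taken
after ADD r0, r0, #19: r0=23+19=42
after SUB r2, r2, #1: r2=5-1=4
CMP r2, #0  (cmp 4,0)
BGT L1: taken
after ADD r0, r0, #19: r0=42+19=61
after SUB r2, r2, #1: r2=4-1=3
CMP r2, #0  (cmp 3,0)
After step 13: r0 = 61.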